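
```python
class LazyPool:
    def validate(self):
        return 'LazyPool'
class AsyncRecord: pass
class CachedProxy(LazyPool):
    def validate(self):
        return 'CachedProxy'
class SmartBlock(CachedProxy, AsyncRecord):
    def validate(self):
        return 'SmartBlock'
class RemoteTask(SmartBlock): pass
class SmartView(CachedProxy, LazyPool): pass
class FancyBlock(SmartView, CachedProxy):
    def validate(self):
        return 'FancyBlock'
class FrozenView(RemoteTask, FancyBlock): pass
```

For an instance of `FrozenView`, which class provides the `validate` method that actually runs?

SmartBlock

L[FrozenView] = FrozenView + merge(L[RemoteTask], L[FancyBlock], [RemoteTask FancyBlock])
  take RemoteTask:  [RemoteTask SmartBlock CachedProxy LazyPool AsyncRecord object] + [FancyBlock SmartView CachedProxy LazyPool object] + [RemoteTask FancyBlock]
  take SmartBlock:  [SmartBlock CachedProxy LazyPool AsyncRecord object] + [FancyBlock SmartView CachedProxy LazyPool object] + [FancyBlock]
  take FancyBlock:  [CachedProxy LazyPool AsyncRecord object] + [FancyBlock SmartView CachedProxy LazyPool object] + [FancyBlock]
  take SmartView:  [CachedProxy LazyPool AsyncRecord object] + [SmartView CachedProxy LazyPool object]
  take CachedProxy:  [CachedProxy LazyPool AsyncRecord object] + [CachedProxy LazyPool object]
  take LazyPool:  [LazyPool AsyncRecord object] + [LazyPool object]
  take AsyncRecord:  [AsyncRecord object] + [object]
  take object:  [object] + [object]
MRO: FrozenView RemoteTask SmartBlock FancyBlock SmartView CachedProxy LazyPool AsyncRecord object
validate is defined in: CachedProxy, FancyBlock, LazyPool, SmartBlock. First along the MRO is SmartBlock.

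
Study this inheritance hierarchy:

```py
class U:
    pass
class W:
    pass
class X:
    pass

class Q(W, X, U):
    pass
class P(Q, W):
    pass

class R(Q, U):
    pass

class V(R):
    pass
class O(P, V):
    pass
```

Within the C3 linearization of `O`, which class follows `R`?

Q

L[O] = O + merge(L[P], L[V], [P V])
  take P:  [P Q W X U object] + [V R Q W X U object] + [P V]
  take V:  [Q W X U object] + [V R Q W X U object] + [V]
  take R:  [Q W X U object] + [R Q W X U object]
  take Q:  [Q W X U object] + [Q W X U object]
  take W:  [W X U object] + [W X U object]
  take X:  [X U object] + [X U object]
  take U:  [U object] + [U object]
  take object:  [object] + [object]
MRO: O P V R Q W X U object
R is at position 3; next is Q.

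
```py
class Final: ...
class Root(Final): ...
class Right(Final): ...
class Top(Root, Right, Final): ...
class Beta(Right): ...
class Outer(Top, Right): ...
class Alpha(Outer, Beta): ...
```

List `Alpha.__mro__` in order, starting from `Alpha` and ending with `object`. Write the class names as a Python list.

L[Alpha] = Alpha + merge(L[Outer], L[Beta], [Outer Beta])
  take Outer:  [Outer Top Root Right Final object] + [Beta Right Final object] + [Outer Beta]
  take Top:  [Top Root Right Final object] + [Beta Right Final object] + [Beta]
  take Root:  [Root Right Final object] + [Beta Right Final object] + [Beta]
  take Beta:  [Right Final object] + [Beta Right Final object] + [Beta]
  take Right:  [Right Final object] + [Right Final object]
  take Final:  [Final object] + [Final object]
  take object:  [object] + [object]

[Alpha, Outer, Top, Root, Beta, Right, Final, object]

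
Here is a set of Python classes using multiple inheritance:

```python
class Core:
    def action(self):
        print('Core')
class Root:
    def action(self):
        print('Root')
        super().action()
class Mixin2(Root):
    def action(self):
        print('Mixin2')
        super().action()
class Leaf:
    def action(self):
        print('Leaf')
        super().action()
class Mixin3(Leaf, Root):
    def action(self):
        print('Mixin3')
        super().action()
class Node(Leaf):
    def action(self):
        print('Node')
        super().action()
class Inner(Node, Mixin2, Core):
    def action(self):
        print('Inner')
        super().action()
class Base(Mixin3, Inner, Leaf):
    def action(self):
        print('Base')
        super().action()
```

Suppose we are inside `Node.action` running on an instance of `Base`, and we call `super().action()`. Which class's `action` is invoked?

L[Base] = Base + merge(L[Mixin3], L[Inner], L[Leaf], [Mixin3 Inner Leaf])
  take Mixin3:  [Mixin3 Leaf Root object] + [Inner Node Leaf Mixin2 Root Core object] + [Leaf object] + [Mixin3 Inner Leaf]
  take Inner:  [Leaf Root object] + [Inner Node Leaf Mixin2 Root Core object] + [Leaf object] + [Inner Leaf]
  take Node:  [Leaf Root object] + [Node Leaf Mixin2 Root Core object] + [Leaf object] + [Leaf]
  take Leaf:  [Leaf Root object] + [Leaf Mixin2 Root Core object] + [Leaf object] + [Leaf]
  take Mixin2:  [Root object] + [Mixin2 Root Core object] + [object]
  take Root:  [Root object] + [Root Core object] + [object]
  take Core:  [object] + [Core object] + [object]
  take object:  [object] + [object] + [object]
MRO: Base Mixin3 Inner Node Leaf Mixin2 Root Core object
super() in Node.action on a Base instance goes to the class after Node in Base's MRO: Leaf.

Leaf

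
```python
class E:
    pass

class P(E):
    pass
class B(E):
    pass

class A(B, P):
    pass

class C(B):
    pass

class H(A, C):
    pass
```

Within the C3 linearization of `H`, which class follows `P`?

E

L[H] = H + merge(L[A], L[C], [A C])
  take A:  [A B P E object] + [C B E object] + [A C]
  take C:  [B P E object] + [C B E object] + [C]
  take B:  [B P E object] + [B E object]
  take P:  [P E object] + [E object]
  take E:  [E object] + [E object]
  take object:  [object] + [object]
MRO: H A C B P E object
P is at position 4; next is E.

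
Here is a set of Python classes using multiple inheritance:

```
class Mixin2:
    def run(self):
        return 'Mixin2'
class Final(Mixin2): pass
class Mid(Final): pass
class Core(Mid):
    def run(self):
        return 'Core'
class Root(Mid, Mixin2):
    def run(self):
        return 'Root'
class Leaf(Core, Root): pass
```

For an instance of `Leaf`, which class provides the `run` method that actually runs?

Core

L[Leaf] = Leaf + merge(L[Core], L[Root], [Core Root])
  take Core:  [Core Mid Final Mixin2 object] + [Root Mid Final Mixin2 object] + [Core Root]
  take Root:  [Mid Final Mixin2 object] + [Root Mid Final Mixin2 object] + [Root]
  take Mid:  [Mid Final Mixin2 object] + [Mid Final Mixin2 object]
  take Final:  [Final Mixin2 object] + [Final Mixin2 object]
  take Mixin2:  [Mixin2 object] + [Mixin2 object]
  take object:  [object] + [object]
MRO: Leaf Core Root Mid Final Mixin2 object
run is defined in: Core, Mixin2, Root. First along the MRO is Core.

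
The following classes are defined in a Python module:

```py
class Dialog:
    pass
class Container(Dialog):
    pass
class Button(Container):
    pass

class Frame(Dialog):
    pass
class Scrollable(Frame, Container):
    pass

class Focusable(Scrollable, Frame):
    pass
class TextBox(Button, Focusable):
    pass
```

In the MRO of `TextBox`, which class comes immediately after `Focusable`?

L[TextBox] = TextBox + merge(L[Button], L[Focusable], [Button Focusable])
  take Button:  [Button Container Dialog object] + [Focusable Scrollable Frame Container Dialog object] + [Button Focusable]
  take Focusable:  [Container Dialog object] + [Focusable Scrollable Frame Container Dialog object] + [Focusable]
  take Scrollable:  [Container Dialog object] + [Scrollable Frame Container Dialog object]
  take Frame:  [Container Dialog object] + [Frame Container Dialog object]
  take Container:  [Container Dialog object] + [Container Dialog object]
  take Dialog:  [Dialog object] + [Dialog object]
  take object:  [object] + [object]
MRO: TextBox Button Focusable Scrollable Frame Container Dialog object
Focusable is at position 2; next is Scrollable.

Scrollable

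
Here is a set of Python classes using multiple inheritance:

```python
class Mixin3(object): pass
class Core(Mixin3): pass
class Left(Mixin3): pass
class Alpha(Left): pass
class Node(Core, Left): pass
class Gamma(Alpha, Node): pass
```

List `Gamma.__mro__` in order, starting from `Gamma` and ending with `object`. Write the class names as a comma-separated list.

Gamma, Alpha, Node, Core, Left, Mixin3, object

L[Gamma] = Gamma + merge(L[Alpha], L[Node], [Alpha Node])
  take Alpha:  [Alpha Left Mixin3 object] + [Node Core Left Mixin3 object] + [Alpha Node]
  take Node:  [Left Mixin3 object] + [Node Core Left Mixin3 object] + [Node]
  take Core:  [Left Mixin3 object] + [Core Left Mixin3 object]
  take Left:  [Left Mixin3 object] + [Left Mixin3 object]
  take Mixin3:  [Mixin3 object] + [Mixin3 object]
  take object:  [object] + [object]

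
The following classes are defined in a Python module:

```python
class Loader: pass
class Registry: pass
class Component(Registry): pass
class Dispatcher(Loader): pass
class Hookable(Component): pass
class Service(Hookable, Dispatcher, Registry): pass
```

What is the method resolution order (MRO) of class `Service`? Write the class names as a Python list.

[Service, Hookable, Component, Dispatcher, Registry, Loader, object]

L[Service] = Service + merge(L[Hookable], L[Dispatcher], L[Registry], [Hookable Dispatcher Registry])
  take Hookable:  [Hookable Component Registry object] + [Dispatcher Loader object] + [Registry object] + [Hookable Dispatcher Registry]
  take Component:  [Component Registry object] + [Dispatcher Loader object] + [Registry object] + [Dispatcher Registry]
  take Dispatcher:  [Registry object] + [Dispatcher Loader object] + [Registry object] + [Dispatcher Registry]
  take Registry:  [Registry object] + [Loader object] + [Registry object] + [Registry]
  take Loader:  [object] + [Loader object] + [object]
  take object:  [object] + [object] + [object]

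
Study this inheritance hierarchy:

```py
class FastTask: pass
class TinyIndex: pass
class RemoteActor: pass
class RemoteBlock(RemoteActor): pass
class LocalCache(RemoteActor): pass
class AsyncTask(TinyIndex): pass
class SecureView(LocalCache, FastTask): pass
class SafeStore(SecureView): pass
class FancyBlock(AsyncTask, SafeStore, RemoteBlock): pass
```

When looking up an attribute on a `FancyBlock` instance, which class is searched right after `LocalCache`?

RemoteBlock

L[FancyBlock] = FancyBlock + merge(L[AsyncTask], L[SafeStore], L[RemoteBlock], [AsyncTask SafeStore RemoteBlock])
  take AsyncTask:  [AsyncTask TinyIndex object] + [SafeStore SecureView LocalCache RemoteActor FastTask object] + [RemoteBlock RemoteActor object] + [AsyncTask SafeStore RemoteBlock]
  take TinyIndex:  [TinyIndex object] + [SafeStore SecureView LocalCache RemoteActor FastTask object] + [RemoteBlock RemoteActor object] + [SafeStore RemoteBlock]
  take SafeStore:  [object] + [SafeStore SecureView LocalCache RemoteActor FastTask object] + [RemoteBlock RemoteActor object] + [SafeStore RemoteBlock]
  take SecureView:  [object] + [SecureView LocalCache RemoteActor FastTask object] + [RemoteBlock RemoteActor object] + [RemoteBlock]
  take LocalCache:  [object] + [LocalCache RemoteActor FastTask object] + [RemoteBlock RemoteActor object] + [RemoteBlock]
  take RemoteBlock:  [object] + [RemoteActor FastTask object] + [RemoteBlock RemoteActor object] + [RemoteBlock]
  take RemoteActor:  [object] + [RemoteActor FastTask object] + [RemoteActor object]
  take FastTask:  [object] + [FastTask object] + [object]
  take object:  [object] + [object] + [object]
MRO: FancyBlock AsyncTask TinyIndex SafeStore SecureView LocalCache RemoteBlock RemoteActor FastTask object
LocalCache is at position 5; next is RemoteBlock.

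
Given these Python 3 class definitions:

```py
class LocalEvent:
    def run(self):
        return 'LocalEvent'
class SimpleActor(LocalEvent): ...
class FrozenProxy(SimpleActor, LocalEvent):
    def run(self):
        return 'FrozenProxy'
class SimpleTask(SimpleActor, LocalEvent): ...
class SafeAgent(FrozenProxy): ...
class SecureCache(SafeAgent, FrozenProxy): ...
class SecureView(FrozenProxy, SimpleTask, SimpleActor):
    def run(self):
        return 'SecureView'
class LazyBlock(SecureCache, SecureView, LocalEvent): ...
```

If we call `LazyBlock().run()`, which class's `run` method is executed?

L[LazyBlock] = LazyBlock + merge(L[SecureCache], L[SecureView], L[LocalEvent], [SecureCache SecureView LocalEvent])
  take SecureCache:  [SecureCache SafeAgent FrozenProxy SimpleActor LocalEvent object] + [SecureView FrozenProxy SimpleTask SimpleActor LocalEvent object] + [LocalEvent object] + [SecureCache SecureView LocalEvent]
  take SafeAgent:  [SafeAgent FrozenProxy SimpleActor LocalEvent object] + [SecureView FrozenProxy SimpleTask SimpleActor LocalEvent object] + [LocalEvent object] + [SecureView LocalEvent]
  take SecureView:  [FrozenProxy SimpleActor LocalEvent object] + [SecureView FrozenProxy SimpleTask SimpleActor LocalEvent object] + [LocalEvent object] + [SecureView LocalEvent]
  take FrozenProxy:  [FrozenProxy SimpleActor LocalEvent object] + [FrozenProxy SimpleTask SimpleActor LocalEvent object] + [LocalEvent object] + [LocalEvent]
  take SimpleTask:  [SimpleActor LocalEvent object] + [SimpleTask SimpleActor LocalEvent object] + [LocalEvent object] + [LocalEvent]
  take SimpleActor:  [SimpleActor LocalEvent object] + [SimpleActor LocalEvent object] + [LocalEvent object] + [LocalEvent]
  take LocalEvent:  [LocalEvent object] + [LocalEvent object] + [LocalEvent object] + [LocalEvent]
  take object:  [object] + [object] + [object]
MRO: LazyBlock SecureCache SafeAgent SecureView FrozenProxy SimpleTask SimpleActor LocalEvent object
run is defined in: FrozenProxy, LocalEvent, SecureView. First along the MRO is SecureView.

SecureView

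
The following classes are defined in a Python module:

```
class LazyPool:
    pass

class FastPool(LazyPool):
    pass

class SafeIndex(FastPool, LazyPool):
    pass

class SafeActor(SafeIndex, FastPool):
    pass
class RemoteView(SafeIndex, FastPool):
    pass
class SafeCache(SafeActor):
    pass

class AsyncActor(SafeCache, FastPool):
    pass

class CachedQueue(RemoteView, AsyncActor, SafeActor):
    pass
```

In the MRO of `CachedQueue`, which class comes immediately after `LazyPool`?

object

L[CachedQueue] = CachedQueue + merge(L[RemoteView], L[AsyncActor], L[SafeActor], [RemoteView AsyncActor SafeActor])
  take RemoteView:  [RemoteView SafeIndex FastPool LazyPool object] + [AsyncActor SafeCache SafeActor SafeIndex FastPool LazyPool object] + [SafeActor SafeIndex FastPool LazyPool object] + [RemoteView AsyncActor SafeActor]
  take AsyncActor:  [SafeIndex FastPool LazyPool object] + [AsyncActor SafeCache SafeActor SafeIndex FastPool LazyPool object] + [SafeActor SafeIndex FastPool LazyPool object] + [AsyncActor SafeActor]
  take SafeCache:  [SafeIndex FastPool LazyPool object] + [SafeCache SafeActor SafeIndex FastPool LazyPool object] + [SafeActor SafeIndex FastPool LazyPool object] + [SafeActor]
  take SafeActor:  [SafeIndex FastPool LazyPool object] + [SafeActor SafeIndex FastPool LazyPool object] + [SafeActor SafeIndex FastPool LazyPool object] + [SafeActor]
  take SafeIndex:  [SafeIndex FastPool LazyPool object] + [SafeIndex FastPool LazyPool object] + [SafeIndex FastPool LazyPool object]
  take FastPool:  [FastPool LazyPool object] + [FastPool LazyPool object] + [FastPool LazyPool object]
  take LazyPool:  [LazyPool object] + [LazyPool object] + [LazyPool object]
  take object:  [object] + [object] + [object]
MRO: CachedQueue RemoteView AsyncActor SafeCache SafeActor SafeIndex FastPool LazyPool object
LazyPool is at position 7; next is object.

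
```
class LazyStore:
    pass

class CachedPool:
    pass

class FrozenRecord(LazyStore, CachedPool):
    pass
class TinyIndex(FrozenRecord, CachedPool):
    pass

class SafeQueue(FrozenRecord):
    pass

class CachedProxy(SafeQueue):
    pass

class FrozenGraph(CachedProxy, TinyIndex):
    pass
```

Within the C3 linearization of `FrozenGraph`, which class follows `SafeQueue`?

TinyIndex

L[FrozenGraph] = FrozenGraph + merge(L[CachedProxy], L[TinyIndex], [CachedProxy TinyIndex])
  take CachedProxy:  [CachedProxy SafeQueue FrozenRecord LazyStore CachedPool object] + [TinyIndex FrozenRecord LazyStore CachedPool object] + [CachedProxy TinyIndex]
  take SafeQueue:  [SafeQueue FrozenRecord LazyStore CachedPool object] + [TinyIndex FrozenRecord LazyStore CachedPool object] + [TinyIndex]
  take TinyIndex:  [FrozenRecord LazyStore CachedPool object] + [TinyIndex FrozenRecord LazyStore CachedPool object] + [TinyIndex]
  take FrozenRecord:  [FrozenRecord LazyStore CachedPool object] + [FrozenRecord LazyStore CachedPool object]
  take LazyStore:  [LazyStore CachedPool object] + [LazyStore CachedPool object]
  take CachedPool:  [CachedPool object] + [CachedPool object]
  take object:  [object] + [object]
MRO: FrozenGraph CachedProxy SafeQueue TinyIndex FrozenRecord LazyStore CachedPool object
SafeQueue is at position 2; next is TinyIndex.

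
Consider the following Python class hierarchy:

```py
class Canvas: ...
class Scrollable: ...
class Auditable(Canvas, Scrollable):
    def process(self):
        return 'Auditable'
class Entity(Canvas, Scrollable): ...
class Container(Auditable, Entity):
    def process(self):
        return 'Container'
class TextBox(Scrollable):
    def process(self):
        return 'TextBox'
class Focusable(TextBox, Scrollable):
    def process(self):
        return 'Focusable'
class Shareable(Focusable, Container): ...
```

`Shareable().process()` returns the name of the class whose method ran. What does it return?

L[Shareable] = Shareable + merge(L[Focusable], L[Container], [Focusable Container])
  take Focusable:  [Focusable TextBox Scrollable object] + [Container Auditable Entity Canvas Scrollable object] + [Focusable Container]
  take TextBox:  [TextBox Scrollable object] + [Container Auditable Entity Canvas Scrollable object] + [Container]
  take Container:  [Scrollable object] + [Container Auditable Entity Canvas Scrollable object] + [Container]
  take Auditable:  [Scrollable object] + [Auditable Entity Canvas Scrollable object]
  take Entity:  [Scrollable object] + [Entity Canvas Scrollable object]
  take Canvas:  [Scrollable object] + [Canvas Scrollable object]
  take Scrollable:  [Scrollable object] + [Scrollable object]
  take object:  [object] + [object]
MRO: Shareable Focusable TextBox Container Auditable Entity Canvas Scrollable object
process is defined in: Auditable, Container, Focusable, TextBox. First along the MRO is Focusable.

Focusable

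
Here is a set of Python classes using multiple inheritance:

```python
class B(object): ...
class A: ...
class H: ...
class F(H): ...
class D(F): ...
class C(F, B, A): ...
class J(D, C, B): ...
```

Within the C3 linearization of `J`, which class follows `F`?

H

L[J] = J + merge(L[D], L[C], L[B], [D C B])
  take D:  [D F H object] + [C F H B A object] + [B object] + [D C B]
  take C:  [F H object] + [C F H B A object] + [B object] + [C B]
  take F:  [F H object] + [F H B A object] + [B object] + [B]
  take H:  [H object] + [H B A object] + [B object] + [B]
  take B:  [object] + [B A object] + [B object] + [B]
  take A:  [object] + [A object] + [object]
  take object:  [object] + [object] + [object]
MRO: J D C F H B A object
F is at position 3; next is H.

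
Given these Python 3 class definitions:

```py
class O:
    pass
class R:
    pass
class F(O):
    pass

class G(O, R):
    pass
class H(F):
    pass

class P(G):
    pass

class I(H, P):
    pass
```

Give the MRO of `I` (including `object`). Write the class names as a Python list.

[I, H, F, P, G, O, R, object]

L[I] = I + merge(L[H], L[P], [H P])
  take H:  [H F O object] + [P G O R object] + [H P]
  take F:  [F O object] + [P G O R object] + [P]
  take P:  [O object] + [P G O R object] + [P]
  take G:  [O object] + [G O R object]
  take O:  [O object] + [O R object]
  take R:  [object] + [R object]
  take object:  [object] + [object]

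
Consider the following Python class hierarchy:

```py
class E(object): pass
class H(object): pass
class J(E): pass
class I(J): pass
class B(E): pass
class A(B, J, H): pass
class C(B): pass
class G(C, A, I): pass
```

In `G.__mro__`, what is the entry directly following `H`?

L[G] = G + merge(L[C], L[A], L[I], [C A I])
  take C:  [C B E object] + [A B J E H object] + [I J E object] + [C A I]
  take A:  [B E object] + [A B J E H object] + [I J E object] + [A I]
  take B:  [B E object] + [B J E H object] + [I J E object] + [I]
  take I:  [E object] + [J E H object] + [I J E object] + [I]
  take J:  [E object] + [J E H object] + [J E object]
  take E:  [E object] + [E H object] + [E object]
  take H:  [object] + [H object] + [object]
  take object:  [object] + [object] + [object]
MRO: G C A B I J E H object
H is at position 7; next is object.

object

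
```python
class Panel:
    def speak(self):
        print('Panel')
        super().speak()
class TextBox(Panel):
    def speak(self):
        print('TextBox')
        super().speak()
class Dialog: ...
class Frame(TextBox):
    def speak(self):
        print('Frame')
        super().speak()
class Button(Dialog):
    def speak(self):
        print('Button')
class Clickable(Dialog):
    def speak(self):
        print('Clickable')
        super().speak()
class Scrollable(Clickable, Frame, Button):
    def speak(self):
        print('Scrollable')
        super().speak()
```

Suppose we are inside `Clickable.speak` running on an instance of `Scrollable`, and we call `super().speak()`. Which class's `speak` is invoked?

L[Scrollable] = Scrollable + merge(L[Clickable], L[Frame], L[Button], [Clickable Frame Button])
  take Clickable:  [Clickable Dialog object] + [Frame TextBox Panel object] + [Button Dialog object] + [Clickable Frame Button]
  take Frame:  [Dialog object] + [Frame TextBox Panel object] + [Button Dialog object] + [Frame Button]
  take TextBox:  [Dialog object] + [TextBox Panel object] + [Button Dialog object] + [Button]
  take Panel:  [Dialog object] + [Panel object] + [Button Dialog object] + [Button]
  take Button:  [Dialog object] + [object] + [Button Dialog object] + [Button]
  take Dialog:  [Dialog object] + [object] + [Dialog object]
  take object:  [object] + [object] + [object]
MRO: Scrollable Clickable Frame TextBox Panel Button Dialog object
super() in Clickable.speak on a Scrollable instance goes to the class after Clickable in Scrollable's MRO: Frame.

Frame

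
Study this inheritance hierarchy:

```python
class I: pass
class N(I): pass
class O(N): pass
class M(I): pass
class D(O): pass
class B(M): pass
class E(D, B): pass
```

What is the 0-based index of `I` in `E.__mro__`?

L[E] = E + merge(L[D], L[B], [D B])
  take D:  [D O N I object] + [B M I object] + [D B]
  take O:  [O N I object] + [B M I object] + [B]
  take N:  [N I object] + [B M I object] + [B]
  take B:  [I object] + [B M I object] + [B]
  take M:  [I object] + [M I object]
  take I:  [I object] + [I object]
  take object:  [object] + [object]
MRO: E D O N B M I object
I sits at index 6.

6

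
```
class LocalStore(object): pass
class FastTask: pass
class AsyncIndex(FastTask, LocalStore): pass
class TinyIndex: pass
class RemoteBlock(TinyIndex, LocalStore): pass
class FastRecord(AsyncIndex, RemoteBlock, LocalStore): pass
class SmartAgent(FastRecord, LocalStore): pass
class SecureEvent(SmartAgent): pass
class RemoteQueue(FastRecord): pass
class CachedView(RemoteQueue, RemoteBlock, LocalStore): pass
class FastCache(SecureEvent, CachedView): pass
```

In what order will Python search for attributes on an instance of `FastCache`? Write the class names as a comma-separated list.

FastCache, SecureEvent, SmartAgent, CachedView, RemoteQueue, FastRecord, AsyncIndex, FastTask, RemoteBlock, TinyIndex, LocalStore, object

L[FastCache] = FastCache + merge(L[SecureEvent], L[CachedView], [SecureEvent CachedView])
  take SecureEvent:  [SecureEvent SmartAgent FastRecord AsyncIndex FastTask RemoteBlock TinyIndex LocalStore object] + [CachedView RemoteQueue FastRecord AsyncIndex FastTask RemoteBlock TinyIndex LocalStore object] + [SecureEvent CachedView]
  take SmartAgent:  [SmartAgent FastRecord AsyncIndex FastTask RemoteBlock TinyIndex LocalStore object] + [CachedView RemoteQueue FastRecord AsyncIndex FastTask RemoteBlock TinyIndex LocalStore object] + [CachedView]
  take CachedView:  [FastRecord AsyncIndex FastTask RemoteBlock TinyIndex LocalStore object] + [CachedView RemoteQueue FastRecord AsyncIndex FastTask RemoteBlock TinyIndex LocalStore object] + [CachedView]
  take RemoteQueue:  [FastRecord AsyncIndex FastTask RemoteBlock TinyIndex LocalStore object] + [RemoteQueue FastRecord AsyncIndex FastTask RemoteBlock TinyIndex LocalStore object]
  take FastRecord:  [FastRecord AsyncIndex FastTask RemoteBlock TinyIndex LocalStore object] + [FastRecord AsyncIndex FastTask RemoteBlock TinyIndex LocalStore object]
  take AsyncIndex:  [AsyncIndex FastTask RemoteBlock TinyIndex LocalStore object] + [AsyncIndex FastTask RemoteBlock TinyIndex LocalStore object]
  take FastTask:  [FastTask RemoteBlock TinyIndex LocalStore object] + [FastTask RemoteBlock TinyIndex LocalStore object]
  take RemoteBlock:  [RemoteBlock TinyIndex LocalStore object] + [RemoteBlock TinyIndex LocalStore object]
  take TinyIndex:  [TinyIndex LocalStore object] + [TinyIndex LocalStore object]
  take LocalStore:  [LocalStore object] + [LocalStore object]
  take object:  [object] + [object]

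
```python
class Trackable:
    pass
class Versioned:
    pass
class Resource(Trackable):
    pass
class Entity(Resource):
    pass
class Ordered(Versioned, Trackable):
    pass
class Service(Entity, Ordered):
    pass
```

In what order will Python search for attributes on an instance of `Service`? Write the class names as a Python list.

L[Service] = Service + merge(L[Entity], L[Ordered], [Entity Ordered])
  take Entity:  [Entity Resource Trackable object] + [Ordered Versioned Trackable object] + [Entity Ordered]
  take Resource:  [Resource Trackable object] + [Ordered Versioned Trackable object] + [Ordered]
  take Ordered:  [Trackable object] + [Ordered Versioned Trackable object] + [Ordered]
  take Versioned:  [Trackable object] + [Versioned Trackable object]
  take Trackable:  [Trackable object] + [Trackable object]
  take object:  [object] + [object]

[Service, Entity, Resource, Ordered, Versioned, Trackable, object]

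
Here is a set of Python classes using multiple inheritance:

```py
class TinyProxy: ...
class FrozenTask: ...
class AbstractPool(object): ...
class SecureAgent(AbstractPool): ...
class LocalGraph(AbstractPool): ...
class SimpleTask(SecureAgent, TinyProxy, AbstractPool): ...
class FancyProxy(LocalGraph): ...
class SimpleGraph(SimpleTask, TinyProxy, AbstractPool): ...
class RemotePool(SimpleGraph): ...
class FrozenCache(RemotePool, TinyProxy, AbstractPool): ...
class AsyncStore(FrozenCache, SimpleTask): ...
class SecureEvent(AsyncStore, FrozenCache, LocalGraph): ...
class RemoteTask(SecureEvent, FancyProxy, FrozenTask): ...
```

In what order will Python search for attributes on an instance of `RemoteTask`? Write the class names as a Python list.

L[RemoteTask] = RemoteTask + merge(L[SecureEvent], L[FancyProxy], L[FrozenTask], [SecureEvent FancyProxy FrozenTask])
  take SecureEvent:  [SecureEvent AsyncStore FrozenCache RemotePool SimpleGraph SimpleTask SecureAgent TinyProxy LocalGraph AbstractPool object] + [FancyProxy LocalGraph AbstractPool object] + [FrozenTask object] + [SecureEvent FancyProxy FrozenTask]
  take AsyncStore:  [AsyncStore FrozenCache RemotePool SimpleGraph SimpleTask SecureAgent TinyProxy LocalGraph AbstractPool object] + [FancyProxy LocalGraph AbstractPool object] + [FrozenTask object] + [FancyProxy FrozenTask]
  take FrozenCache:  [FrozenCache RemotePool SimpleGraph SimpleTask SecureAgent TinyProxy LocalGraph AbstractPool object] + [FancyProxy LocalGraph AbstractPool object] + [FrozenTask object] + [FancyProxy FrozenTask]
  take RemotePool:  [RemotePool SimpleGraph SimpleTask SecureAgent TinyProxy LocalGraph AbstractPool object] + [FancyProxy LocalGraph AbstractPool object] + [FrozenTask object] + [FancyProxy FrozenTask]
  take SimpleGraph:  [SimpleGraph SimpleTask SecureAgent TinyProxy LocalGraph AbstractPool object] + [FancyProxy LocalGraph AbstractPool object] + [FrozenTask object] + [FancyProxy FrozenTask]
  take SimpleTask:  [SimpleTask SecureAgent TinyProxy LocalGraph AbstractPool object] + [FancyProxy LocalGraph AbstractPool object] + [FrozenTask object] + [FancyProxy FrozenTask]
  take SecureAgent:  [SecureAgent TinyProxy LocalGraph AbstractPool object] + [FancyProxy LocalGraph AbstractPool object] + [FrozenTask object] + [FancyProxy FrozenTask]
  take TinyProxy:  [TinyProxy LocalGraph AbstractPool object] + [FancyProxy LocalGraph AbstractPool object] + [FrozenTask object] + [FancyProxy FrozenTask]
  take FancyProxy:  [LocalGraph AbstractPool object] + [FancyProxy LocalGraph AbstractPool object] + [FrozenTask object] + [FancyProxy FrozenTask]
  take LocalGraph:  [LocalGraph AbstractPool object] + [LocalGraph AbstractPool object] + [FrozenTask object] + [FrozenTask]
  take AbstractPool:  [AbstractPool object] + [AbstractPool object] + [FrozenTask object] + [FrozenTask]
  take FrozenTask:  [object] + [object] + [FrozenTask object] + [FrozenTask]
  take object:  [object] + [object] + [object]

[RemoteTask, SecureEvent, AsyncStore, FrozenCache, RemotePool, SimpleGraph, SimpleTask, SecureAgent, TinyProxy, FancyProxy, LocalGraph, AbstractPool, FrozenTask, object]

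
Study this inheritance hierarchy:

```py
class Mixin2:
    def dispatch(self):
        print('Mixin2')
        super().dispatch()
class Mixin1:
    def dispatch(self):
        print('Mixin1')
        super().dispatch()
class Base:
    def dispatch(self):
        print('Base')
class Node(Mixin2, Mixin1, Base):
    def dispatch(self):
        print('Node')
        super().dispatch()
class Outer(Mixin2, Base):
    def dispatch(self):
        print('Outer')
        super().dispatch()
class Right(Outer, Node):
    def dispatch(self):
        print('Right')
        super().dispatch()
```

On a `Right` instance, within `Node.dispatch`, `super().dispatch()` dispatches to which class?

Mixin2

L[Right] = Right + merge(L[Outer], L[Node], [Outer Node])
  take Outer:  [Outer Mixin2 Base object] + [Node Mixin2 Mixin1 Base object] + [Outer Node]
  take Node:  [Mixin2 Base object] + [Node Mixin2 Mixin1 Base object] + [Node]
  take Mixin2:  [Mixin2 Base object] + [Mixin2 Mixin1 Base object]
  take Mixin1:  [Base object] + [Mixin1 Base object]
  take Base:  [Base object] + [Base object]
  take object:  [object] + [object]
MRO: Right Outer Node Mixin2 Mixin1 Base object
super() in Node.dispatch on a Right instance goes to the class after Node in Right's MRO: Mixin2.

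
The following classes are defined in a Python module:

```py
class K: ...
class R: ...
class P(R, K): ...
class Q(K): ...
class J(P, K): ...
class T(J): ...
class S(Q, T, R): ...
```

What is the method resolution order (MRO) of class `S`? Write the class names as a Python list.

[S, Q, T, J, P, R, K, object]

L[S] = S + merge(L[Q], L[T], L[R], [Q T R])
  take Q:  [Q K object] + [T J P R K object] + [R object] + [Q T R]
  take T:  [K object] + [T J P R K object] + [R object] + [T R]
  take J:  [K object] + [J P R K object] + [R object] + [R]
  take P:  [K object] + [P R K object] + [R object] + [R]
  take R:  [K object] + [R K object] + [R object] + [R]
  take K:  [K object] + [K object] + [object]
  take object:  [object] + [object] + [object]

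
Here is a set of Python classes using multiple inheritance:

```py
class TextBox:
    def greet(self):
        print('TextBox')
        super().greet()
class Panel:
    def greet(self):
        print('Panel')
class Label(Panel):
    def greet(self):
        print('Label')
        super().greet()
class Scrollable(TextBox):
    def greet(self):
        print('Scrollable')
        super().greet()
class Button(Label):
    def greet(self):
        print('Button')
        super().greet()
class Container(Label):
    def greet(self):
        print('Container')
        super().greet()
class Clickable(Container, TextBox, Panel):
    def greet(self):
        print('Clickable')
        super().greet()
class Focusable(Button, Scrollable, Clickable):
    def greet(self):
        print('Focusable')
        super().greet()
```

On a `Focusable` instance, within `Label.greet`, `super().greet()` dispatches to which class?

L[Focusable] = Focusable + merge(L[Button], L[Scrollable], L[Clickable], [Button Scrollable Clickable])
  take Button:  [Button Label Panel object] + [Scrollable TextBox object] + [Clickable Container Label TextBox Panel object] + [Button Scrollable Clickable]
  take Scrollable:  [Label Panel object] + [Scrollable TextBox object] + [Clickable Container Label TextBox Panel object] + [Scrollable Clickable]
  take Clickable:  [Label Panel object] + [TextBox object] + [Clickable Container Label TextBox Panel object] + [Clickable]
  take Container:  [Label Panel object] + [TextBox object] + [Container Label TextBox Panel object]
  take Label:  [Label Panel object] + [TextBox object] + [Label TextBox Panel object]
  take TextBox:  [Panel object] + [TextBox object] + [TextBox Panel object]
  take Panel:  [Panel object] + [object] + [Panel object]
  take object:  [object] + [object] + [object]
MRO: Focusable Button Scrollable Clickable Container Label TextBox Panel object
super() in Label.greet on a Focusable instance goes to the class after Label in Focusable's MRO: TextBox.

TextBox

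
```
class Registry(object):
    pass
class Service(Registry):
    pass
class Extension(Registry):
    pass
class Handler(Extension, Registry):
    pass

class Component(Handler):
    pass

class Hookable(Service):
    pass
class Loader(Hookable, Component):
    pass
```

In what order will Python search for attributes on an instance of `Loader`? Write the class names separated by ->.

L[Loader] = Loader + merge(L[Hookable], L[Component], [Hookable Component])
  take Hookable:  [Hookable Service Registry object] + [Component Handler Extension Registry object] + [Hookable Component]
  take Service:  [Service Registry object] + [Component Handler Extension Registry object] + [Component]
  take Component:  [Registry object] + [Component Handler Extension Registry object] + [Component]
  take Handler:  [Registry object] + [Handler Extension Registry object]
  take Extension:  [Registry object] + [Extension Registry object]
  take Registry:  [Registry object] + [Registry object]
  take object:  [object] + [object]

Loader -> Hookable -> Service -> Component -> Handler -> Extension -> Registry -> object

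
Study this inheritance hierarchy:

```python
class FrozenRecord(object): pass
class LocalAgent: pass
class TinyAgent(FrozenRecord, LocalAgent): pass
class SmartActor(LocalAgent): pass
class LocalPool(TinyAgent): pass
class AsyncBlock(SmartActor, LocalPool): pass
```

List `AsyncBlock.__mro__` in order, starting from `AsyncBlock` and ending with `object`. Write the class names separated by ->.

AsyncBlock -> SmartActor -> LocalPool -> TinyAgent -> FrozenRecord -> LocalAgent -> object

L[AsyncBlock] = AsyncBlock + merge(L[SmartActor], L[LocalPool], [SmartActor LocalPool])
  take SmartActor:  [SmartActor LocalAgent object] + [LocalPool TinyAgent FrozenRecord LocalAgent object] + [SmartActor LocalPool]
  take LocalPool:  [LocalAgent object] + [LocalPool TinyAgent FrozenRecord LocalAgent object] + [LocalPool]
  take TinyAgent:  [LocalAgent object] + [TinyAgent FrozenRecord LocalAgent object]
  take FrozenRecord:  [LocalAgent object] + [FrozenRecord LocalAgent object]
  take LocalAgent:  [LocalAgent object] + [LocalAgent object]
  take object:  [object] + [object]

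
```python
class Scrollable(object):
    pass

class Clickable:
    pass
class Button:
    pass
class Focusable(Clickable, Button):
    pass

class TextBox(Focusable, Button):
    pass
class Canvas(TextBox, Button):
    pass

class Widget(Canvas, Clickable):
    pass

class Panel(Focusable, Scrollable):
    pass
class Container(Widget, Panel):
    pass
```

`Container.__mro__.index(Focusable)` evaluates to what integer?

L[Container] = Container + merge(L[Widget], L[Panel], [Widget Panel])
  take Widget:  [Widget Canvas TextBox Focusable Clickable Button object] + [Panel Focusable Clickable Button Scrollable object] + [Widget Panel]
  take Canvas:  [Canvas TextBox Focusable Clickable Button object] + [Panel Focusable Clickable Button Scrollable object] + [Panel]
  take TextBox:  [TextBox Focusable Clickable Button object] + [Panel Focusable Clickable Button Scrollable object] + [Panel]
  take Panel:  [Focusable Clickable Button object] + [Panel Focusable Clickable Button Scrollable object] + [Panel]
  take Focusable:  [Focusable Clickable Button object] + [Focusable Clickable Button Scrollable object]
  take Clickable:  [Clickable Button object] + [Clickable Button Scrollable object]
  take Button:  [Button object] + [Button Scrollable object]
  take Scrollable:  [object] + [Scrollable object]
  take object:  [object] + [object]
MRO: Container Widget Canvas TextBox Panel Focusable Clickable Button Scrollable object
Focusable sits at index 5.

5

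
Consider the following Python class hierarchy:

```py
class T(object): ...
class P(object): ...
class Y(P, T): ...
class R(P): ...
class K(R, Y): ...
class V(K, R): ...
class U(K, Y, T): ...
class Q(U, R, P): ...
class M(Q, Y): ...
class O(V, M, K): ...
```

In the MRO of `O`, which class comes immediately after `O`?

V

L[O] = O + merge(L[V], L[M], L[K], [V M K])
  take V:  [V K R Y P T object] + [M Q U K R Y P T object] + [K R Y P T object] + [V M K]
  take M:  [K R Y P T object] + [M Q U K R Y P T object] + [K R Y P T object] + [M K]
  take Q:  [K R Y P T object] + [Q U K R Y P T object] + [K R Y P T object] + [K]
  take U:  [K R Y P T object] + [U K R Y P T object] + [K R Y P T object] + [K]
  take K:  [K R Y P T object] + [K R Y P T object] + [K R Y P T object] + [K]
  take R:  [R Y P T object] + [R Y P T object] + [R Y P T object]
  take Y:  [Y P T object] + [Y P T object] + [Y P T object]
  take P:  [P T object] + [P T object] + [P T object]
  take T:  [T object] + [T object] + [T object]
  take object:  [object] + [object] + [object]
MRO: O V M Q U K R Y P T object
O is at position 0; next is V.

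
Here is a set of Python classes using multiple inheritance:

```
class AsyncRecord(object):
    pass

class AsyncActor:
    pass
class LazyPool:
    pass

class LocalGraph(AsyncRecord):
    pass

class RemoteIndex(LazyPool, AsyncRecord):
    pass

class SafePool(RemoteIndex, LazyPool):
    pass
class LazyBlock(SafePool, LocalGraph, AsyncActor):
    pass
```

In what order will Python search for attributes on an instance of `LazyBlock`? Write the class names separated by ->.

L[LazyBlock] = LazyBlock + merge(L[SafePool], L[LocalGraph], L[AsyncActor], [SafePool LocalGraph AsyncActor])
  take SafePool:  [SafePool RemoteIndex LazyPool AsyncRecord object] + [LocalGraph AsyncRecord object] + [AsyncActor object] + [SafePool LocalGraph AsyncActor]
  take RemoteIndex:  [RemoteIndex LazyPool AsyncRecord object] + [LocalGraph AsyncRecord object] + [AsyncActor object] + [LocalGraph AsyncActor]
  take LazyPool:  [LazyPool AsyncRecord object] + [LocalGraph AsyncRecord object] + [AsyncActor object] + [LocalGraph AsyncActor]
  take LocalGraph:  [AsyncRecord object] + [LocalGraph AsyncRecord object] + [AsyncActor object] + [LocalGraph AsyncActor]
  take AsyncRecord:  [AsyncRecord object] + [AsyncRecord object] + [AsyncActor object] + [AsyncActor]
  take AsyncActor:  [object] + [object] + [AsyncActor object] + [AsyncActor]
  take object:  [object] + [object] + [object]

LazyBlock -> SafePool -> RemoteIndex -> LazyPool -> LocalGraph -> AsyncRecord -> AsyncActor -> object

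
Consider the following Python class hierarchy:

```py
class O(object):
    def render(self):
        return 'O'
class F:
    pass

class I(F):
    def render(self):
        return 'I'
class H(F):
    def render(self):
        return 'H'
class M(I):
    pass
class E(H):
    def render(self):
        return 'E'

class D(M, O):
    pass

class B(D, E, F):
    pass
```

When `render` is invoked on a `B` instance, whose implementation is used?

L[B] = B + merge(L[D], L[E], L[F], [D E F])
  take D:  [D M I F O object] + [E H F object] + [F object] + [D E F]
  take M:  [M I F O object] + [E H F object] + [F object] + [E F]
  take I:  [I F O object] + [E H F object] + [F object] + [E F]
  take E:  [F O object] + [E H F object] + [F object] + [E F]
  take H:  [F O object] + [H F object] + [F object] + [F]
  take F:  [F O object] + [F object] + [F object] + [F]
  take O:  [O object] + [object] + [object]
  take object:  [object] + [object] + [object]
MRO: B D M I E H F O object
render is defined in: E, H, I, O. First along the MRO is I.

I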